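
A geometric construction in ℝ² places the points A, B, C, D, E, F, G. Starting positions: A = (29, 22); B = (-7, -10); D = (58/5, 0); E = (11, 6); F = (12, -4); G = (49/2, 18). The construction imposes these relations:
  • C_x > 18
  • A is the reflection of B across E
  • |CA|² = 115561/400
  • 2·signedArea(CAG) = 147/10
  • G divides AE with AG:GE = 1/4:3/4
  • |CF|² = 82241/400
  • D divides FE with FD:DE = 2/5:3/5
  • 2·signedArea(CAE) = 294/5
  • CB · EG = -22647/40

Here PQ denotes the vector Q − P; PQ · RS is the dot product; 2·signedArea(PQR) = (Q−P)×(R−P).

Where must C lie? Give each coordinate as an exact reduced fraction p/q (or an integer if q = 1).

1. C_x = 361/20  [2·signedArea(CAG) = 147/10 ∩ CB · EG = -22647/40]
2. C_y = 9  [2·signedArea(CAG) = 147/10 ∩ CB · EG = -22647/40]
   → C = (361/20, 9)

C = (361/20, 9)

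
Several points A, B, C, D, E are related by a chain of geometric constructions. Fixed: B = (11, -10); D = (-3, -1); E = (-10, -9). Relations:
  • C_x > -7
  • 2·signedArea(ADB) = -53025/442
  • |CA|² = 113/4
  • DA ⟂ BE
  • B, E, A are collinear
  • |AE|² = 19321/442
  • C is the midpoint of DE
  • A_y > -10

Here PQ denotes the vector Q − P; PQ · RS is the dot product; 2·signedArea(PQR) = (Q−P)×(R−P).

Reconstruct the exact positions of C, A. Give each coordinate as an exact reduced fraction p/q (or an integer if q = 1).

A = (-1501/442, -4117/442)
C = (-13/2, -5)

1. C_x = -13/2  [C is the midpoint of DE]
2. C_y = -5  [C is the midpoint of DE]
   → C = (-13/2, -5)
3. A_x = -1501/442  [B, E, A are collinear ∩ DA ⟂ BE]
4. A_y = -4117/442  [B, E, A are collinear ∩ DA ⟂ BE]
   → A = (-1501/442, -4117/442)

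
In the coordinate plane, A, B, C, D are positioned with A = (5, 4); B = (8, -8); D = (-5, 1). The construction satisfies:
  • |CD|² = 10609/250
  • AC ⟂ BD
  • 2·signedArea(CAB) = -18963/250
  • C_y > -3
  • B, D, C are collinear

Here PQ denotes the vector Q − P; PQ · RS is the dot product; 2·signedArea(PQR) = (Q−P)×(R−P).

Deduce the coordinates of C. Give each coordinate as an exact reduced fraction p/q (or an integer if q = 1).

C = (89/250, -677/250)

1. C_x = 89/250  [B, D, C are collinear ∩ AC ⟂ BD]
2. C_y = -677/250  [B, D, C are collinear ∩ AC ⟂ BD]
   → C = (89/250, -677/250)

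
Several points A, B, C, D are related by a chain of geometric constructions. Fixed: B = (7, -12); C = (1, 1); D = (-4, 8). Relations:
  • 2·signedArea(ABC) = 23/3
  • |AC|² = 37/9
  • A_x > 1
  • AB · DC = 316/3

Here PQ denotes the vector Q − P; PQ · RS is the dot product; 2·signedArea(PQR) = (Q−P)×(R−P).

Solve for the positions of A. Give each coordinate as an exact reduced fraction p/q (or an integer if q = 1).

1. A_x = 4/3  [2·signedArea(ABC) = 23/3 ∩ AB · DC = 316/3]
2. A_y = -1  [2·signedArea(ABC) = 23/3 ∩ AB · DC = 316/3]
   → A = (4/3, -1)

A = (4/3, -1)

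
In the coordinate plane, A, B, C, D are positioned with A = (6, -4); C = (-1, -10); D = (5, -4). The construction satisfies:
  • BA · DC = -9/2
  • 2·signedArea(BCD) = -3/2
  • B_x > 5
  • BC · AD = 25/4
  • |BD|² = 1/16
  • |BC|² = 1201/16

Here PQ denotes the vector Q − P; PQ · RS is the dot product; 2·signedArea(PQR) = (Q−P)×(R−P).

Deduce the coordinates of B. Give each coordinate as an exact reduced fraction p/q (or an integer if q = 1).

B = (21/4, -4)

1. B_x = 21/4  [BA · DC = -9/2 ∩ 2·signedArea(BCD) = -3/2]
2. B_y = -4  [BA · DC = -9/2 ∩ 2·signedArea(BCD) = -3/2]
   → B = (21/4, -4)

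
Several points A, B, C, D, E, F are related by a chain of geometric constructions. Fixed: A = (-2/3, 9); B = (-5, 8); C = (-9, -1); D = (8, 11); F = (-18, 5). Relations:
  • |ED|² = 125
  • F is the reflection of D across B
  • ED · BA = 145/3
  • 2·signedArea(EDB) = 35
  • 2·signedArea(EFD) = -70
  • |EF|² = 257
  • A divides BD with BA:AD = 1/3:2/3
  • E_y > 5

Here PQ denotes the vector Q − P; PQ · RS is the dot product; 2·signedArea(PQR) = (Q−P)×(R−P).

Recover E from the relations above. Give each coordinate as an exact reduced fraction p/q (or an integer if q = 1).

1. E_x = -2  [2·signedArea(EDB) = 35 ∩ ED · BA = 145/3]
2. E_y = 6  [2·signedArea(EDB) = 35 ∩ ED · BA = 145/3]
   → E = (-2, 6)

E = (-2, 6)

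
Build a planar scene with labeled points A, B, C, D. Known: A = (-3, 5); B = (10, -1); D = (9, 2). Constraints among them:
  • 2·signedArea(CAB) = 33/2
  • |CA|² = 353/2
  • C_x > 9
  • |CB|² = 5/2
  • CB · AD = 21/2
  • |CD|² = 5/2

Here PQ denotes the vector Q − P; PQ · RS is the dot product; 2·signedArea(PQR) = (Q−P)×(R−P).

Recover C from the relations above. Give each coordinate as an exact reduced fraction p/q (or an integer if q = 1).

1. C_x = 19/2  [CB · AD = 21/2 ∩ 2·signedArea(CAB) = 33/2]
2. C_y = 1/2  [CB · AD = 21/2 ∩ 2·signedArea(CAB) = 33/2]
   → C = (19/2, 1/2)

C = (19/2, 1/2)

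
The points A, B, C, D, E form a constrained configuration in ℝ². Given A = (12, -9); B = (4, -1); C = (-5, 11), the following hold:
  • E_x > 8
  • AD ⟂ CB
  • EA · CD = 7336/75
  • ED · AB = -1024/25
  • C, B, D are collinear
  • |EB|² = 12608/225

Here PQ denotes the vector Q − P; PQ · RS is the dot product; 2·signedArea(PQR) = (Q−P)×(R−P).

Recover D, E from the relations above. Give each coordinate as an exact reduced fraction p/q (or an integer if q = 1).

D = (268/25, -249/25)
E = (668/75, -499/75)

1. D_x = 268/25  [C, B, D are collinear ∩ AD ⟂ CB]
2. D_y = -249/25  [C, B, D are collinear ∩ AD ⟂ CB]
   → D = (268/25, -249/25)
3. E_x = 668/75  [EA · CD = 7336/75 ∩ ED · AB = -1024/25]
4. E_y = -499/75  [EA · CD = 7336/75 ∩ ED · AB = -1024/25]
   → E = (668/75, -499/75)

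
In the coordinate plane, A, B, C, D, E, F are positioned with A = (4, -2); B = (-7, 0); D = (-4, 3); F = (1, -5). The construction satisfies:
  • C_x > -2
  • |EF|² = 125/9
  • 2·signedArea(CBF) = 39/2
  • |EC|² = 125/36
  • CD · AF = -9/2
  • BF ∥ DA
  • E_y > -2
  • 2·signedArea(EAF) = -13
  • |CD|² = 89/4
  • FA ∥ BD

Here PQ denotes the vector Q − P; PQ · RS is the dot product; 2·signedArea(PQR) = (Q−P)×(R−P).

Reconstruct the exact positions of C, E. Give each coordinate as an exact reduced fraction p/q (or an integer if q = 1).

C = (-3/2, -1)
E = (1/3, -4/3)

1. C_x = -3/2  [2·signedArea(CBF) = 39/2 ∩ CD · AF = -9/2]
2. C_y = -1  [2·signedArea(CBF) = 39/2 ∩ CD · AF = -9/2]
   → C = (-3/2, -1)
3. E_x = 1/3  [line 3·x + -3·y + -5 = 0 ∩ |EC|² = 125/36]
4. E_y = -4/3  [line 3·x + -3·y + -5 = 0 ∩ |EC|² = 125/36]
   → E = (1/3, -4/3)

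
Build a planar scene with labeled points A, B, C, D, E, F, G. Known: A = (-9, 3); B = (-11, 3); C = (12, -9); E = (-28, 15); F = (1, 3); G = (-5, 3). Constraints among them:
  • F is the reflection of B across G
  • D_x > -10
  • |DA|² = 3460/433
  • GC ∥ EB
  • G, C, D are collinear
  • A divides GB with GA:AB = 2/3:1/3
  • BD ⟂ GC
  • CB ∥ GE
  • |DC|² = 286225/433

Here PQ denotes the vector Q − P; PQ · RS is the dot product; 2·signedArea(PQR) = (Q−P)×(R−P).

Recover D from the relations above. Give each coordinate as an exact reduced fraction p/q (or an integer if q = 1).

D = (-3899/433, 2523/433)

1. D_x = -3899/433  [G, C, D are collinear ∩ BD ⟂ GC]
2. D_y = 2523/433  [G, C, D are collinear ∩ BD ⟂ GC]
   → D = (-3899/433, 2523/433)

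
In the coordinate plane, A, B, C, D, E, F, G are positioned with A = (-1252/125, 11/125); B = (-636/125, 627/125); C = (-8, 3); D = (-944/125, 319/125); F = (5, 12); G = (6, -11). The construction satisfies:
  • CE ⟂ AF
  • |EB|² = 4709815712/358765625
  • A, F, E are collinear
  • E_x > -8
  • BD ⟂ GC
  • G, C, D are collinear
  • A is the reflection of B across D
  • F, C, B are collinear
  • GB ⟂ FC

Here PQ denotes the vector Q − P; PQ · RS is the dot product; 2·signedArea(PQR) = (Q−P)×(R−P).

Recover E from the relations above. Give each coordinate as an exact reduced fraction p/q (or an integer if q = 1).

E = (-21126552/2870125, 6297911/2870125)

1. E_x = -21126552/2870125  [A, F, E are collinear ∩ CE ⟂ AF]
2. E_y = 6297911/2870125  [A, F, E are collinear ∩ CE ⟂ AF]
   → E = (-21126552/2870125, 6297911/2870125)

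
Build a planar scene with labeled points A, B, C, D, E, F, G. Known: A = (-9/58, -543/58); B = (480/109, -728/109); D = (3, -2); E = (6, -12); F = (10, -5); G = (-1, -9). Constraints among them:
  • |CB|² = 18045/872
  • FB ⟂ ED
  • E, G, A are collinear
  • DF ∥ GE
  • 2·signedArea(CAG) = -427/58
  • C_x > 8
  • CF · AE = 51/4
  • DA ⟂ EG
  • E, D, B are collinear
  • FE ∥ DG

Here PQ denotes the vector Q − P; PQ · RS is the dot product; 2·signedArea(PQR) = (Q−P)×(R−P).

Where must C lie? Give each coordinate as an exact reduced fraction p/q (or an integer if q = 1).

1. C_x = 33/4  [2·signedArea(CAG) = -427/58 ∩ CF · AE = 51/4]
2. C_y = -17/4  [2·signedArea(CAG) = -427/58 ∩ CF · AE = 51/4]
   → C = (33/4, -17/4)

C = (33/4, -17/4)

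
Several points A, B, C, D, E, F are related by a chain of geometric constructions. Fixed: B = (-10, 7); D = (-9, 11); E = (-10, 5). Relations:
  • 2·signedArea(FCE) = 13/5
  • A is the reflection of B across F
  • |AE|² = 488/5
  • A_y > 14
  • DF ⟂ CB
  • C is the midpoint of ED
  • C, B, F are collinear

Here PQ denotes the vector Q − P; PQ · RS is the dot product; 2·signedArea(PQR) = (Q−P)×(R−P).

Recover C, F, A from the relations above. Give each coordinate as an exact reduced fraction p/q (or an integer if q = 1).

1. C_x = -19/2  [C is the midpoint of ED]
2. C_y = 8  [C is the midpoint of ED]
   → C = (-19/2, 8)
3. F_x = -41/5  [C, B, F are collinear ∩ DF ⟂ CB]
4. F_y = 53/5  [C, B, F are collinear ∩ DF ⟂ CB]
   → F = (-41/5, 53/5)
5. A_x = -32/5  [A is the reflection of B across F]
6. A_y = 71/5  [A is the reflection of B across F]
   → A = (-32/5, 71/5)

A = (-32/5, 71/5)
C = (-19/2, 8)
F = (-41/5, 53/5)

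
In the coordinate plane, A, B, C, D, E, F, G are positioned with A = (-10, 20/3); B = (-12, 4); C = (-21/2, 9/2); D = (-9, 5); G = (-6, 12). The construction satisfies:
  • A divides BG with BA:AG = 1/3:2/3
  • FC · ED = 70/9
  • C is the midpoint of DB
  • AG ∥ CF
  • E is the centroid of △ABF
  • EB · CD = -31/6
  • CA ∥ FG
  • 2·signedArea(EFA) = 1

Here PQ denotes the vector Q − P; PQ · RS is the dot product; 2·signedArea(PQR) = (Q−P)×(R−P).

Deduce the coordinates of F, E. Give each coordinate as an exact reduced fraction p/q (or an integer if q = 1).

1. F_x = -13/2  [CA ∥ FG ∩ AG ∥ CF]
2. F_y = 59/6  [CA ∥ FG ∩ AG ∥ CF]
   → F = (-13/2, 59/6)
3. E_x = -19/2  [E is the centroid of △ABF]
4. E_y = 41/6  [E is the centroid of △ABF]
   → E = (-19/2, 41/6)

E = (-19/2, 41/6)
F = (-13/2, 59/6)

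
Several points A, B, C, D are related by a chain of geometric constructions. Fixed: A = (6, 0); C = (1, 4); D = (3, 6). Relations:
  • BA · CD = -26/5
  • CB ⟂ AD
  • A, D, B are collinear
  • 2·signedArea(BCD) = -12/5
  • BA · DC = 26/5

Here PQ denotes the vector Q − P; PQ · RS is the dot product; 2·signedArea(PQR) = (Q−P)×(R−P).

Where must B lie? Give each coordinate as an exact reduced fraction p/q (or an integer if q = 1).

B = (17/5, 26/5)

1. B_x = 17/5  [A, D, B are collinear ∩ CB ⟂ AD]
2. B_y = 26/5  [A, D, B are collinear ∩ CB ⟂ AD]
   → B = (17/5, 26/5)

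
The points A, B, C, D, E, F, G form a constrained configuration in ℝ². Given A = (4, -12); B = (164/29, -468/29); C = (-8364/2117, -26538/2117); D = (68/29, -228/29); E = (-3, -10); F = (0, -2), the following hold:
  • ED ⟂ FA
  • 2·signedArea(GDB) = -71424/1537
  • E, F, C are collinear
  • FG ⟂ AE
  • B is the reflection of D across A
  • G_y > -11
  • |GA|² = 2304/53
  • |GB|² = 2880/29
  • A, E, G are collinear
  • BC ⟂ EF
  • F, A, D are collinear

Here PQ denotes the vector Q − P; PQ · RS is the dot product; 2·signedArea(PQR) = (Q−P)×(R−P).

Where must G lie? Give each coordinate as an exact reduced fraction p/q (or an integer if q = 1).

G = (-124/53, -540/53)

1. G_x = -124/53  [A, E, G are collinear ∩ FG ⟂ AE]
2. G_y = -540/53  [A, E, G are collinear ∩ FG ⟂ AE]
   → G = (-124/53, -540/53)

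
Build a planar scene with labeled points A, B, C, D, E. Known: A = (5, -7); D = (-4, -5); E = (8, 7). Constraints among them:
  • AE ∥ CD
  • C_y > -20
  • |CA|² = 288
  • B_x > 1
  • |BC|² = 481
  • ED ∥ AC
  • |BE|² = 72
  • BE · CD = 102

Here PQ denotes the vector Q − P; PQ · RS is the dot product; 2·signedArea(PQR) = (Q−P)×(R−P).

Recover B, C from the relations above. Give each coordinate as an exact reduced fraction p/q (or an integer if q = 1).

B = (2, 1)
C = (-7, -19)

1. C_x = -7  [AE ∥ CD ∩ ED ∥ AC]
2. C_y = -19  [AE ∥ CD ∩ ED ∥ AC]
   → C = (-7, -19)
3. B_x = 2  [line -3·x + -14·y + 20 = 0 ∩ |BC|² = 481]
4. B_y = 1  [line -3·x + -14·y + 20 = 0 ∩ |BC|² = 481]
   → B = (2, 1)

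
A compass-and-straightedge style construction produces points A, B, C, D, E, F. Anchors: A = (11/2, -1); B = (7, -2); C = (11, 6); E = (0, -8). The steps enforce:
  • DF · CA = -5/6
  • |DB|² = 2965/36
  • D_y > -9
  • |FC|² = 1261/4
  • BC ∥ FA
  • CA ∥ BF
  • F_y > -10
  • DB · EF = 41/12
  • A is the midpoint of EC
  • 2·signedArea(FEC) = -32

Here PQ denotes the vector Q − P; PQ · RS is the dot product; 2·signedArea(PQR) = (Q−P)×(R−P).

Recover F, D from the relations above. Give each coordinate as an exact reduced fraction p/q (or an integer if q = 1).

D = (1/2, -25/3)
F = (3/2, -9)

1. F_x = 3/2  [BC ∥ FA ∩ CA ∥ BF]
2. F_y = -9  [BC ∥ FA ∩ CA ∥ BF]
   → F = (3/2, -9)
3. D_x = 1/2  [DB · EF = 41/12 ∩ DF · CA = -5/6]
4. D_y = -25/3  [DB · EF = 41/12 ∩ DF · CA = -5/6]
   → D = (1/2, -25/3)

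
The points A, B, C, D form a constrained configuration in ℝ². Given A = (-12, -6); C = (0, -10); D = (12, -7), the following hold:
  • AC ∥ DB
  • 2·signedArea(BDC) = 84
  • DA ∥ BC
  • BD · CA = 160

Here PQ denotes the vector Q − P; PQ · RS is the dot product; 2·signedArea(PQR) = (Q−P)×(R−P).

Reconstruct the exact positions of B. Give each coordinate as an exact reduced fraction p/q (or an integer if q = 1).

B = (24, -11)

1. B_x = 24  [DA ∥ BC ∩ AC ∥ DB]
2. B_y = -11  [DA ∥ BC ∩ AC ∥ DB]
   → B = (24, -11)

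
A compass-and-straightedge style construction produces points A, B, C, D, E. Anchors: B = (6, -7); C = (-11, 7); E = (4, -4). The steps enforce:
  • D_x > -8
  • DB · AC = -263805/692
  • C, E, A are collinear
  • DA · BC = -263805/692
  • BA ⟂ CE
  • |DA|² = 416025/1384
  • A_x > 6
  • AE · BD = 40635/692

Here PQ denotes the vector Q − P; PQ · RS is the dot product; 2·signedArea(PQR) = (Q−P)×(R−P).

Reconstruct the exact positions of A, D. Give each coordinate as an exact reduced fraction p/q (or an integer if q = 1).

A = (2329/346, -2077/346)
D = (-29/4, 17/4)

1. A_x = 2329/346  [C, E, A are collinear ∩ BA ⟂ CE]
2. A_y = -2077/346  [C, E, A are collinear ∩ BA ⟂ CE]
   → A = (2329/346, -2077/346)
3. D_x = -29/4  [DA · BC = -263805/692 ∩ AE · BD = 40635/692]
4. D_y = 17/4  [DA · BC = -263805/692 ∩ AE · BD = 40635/692]
   → D = (-29/4, 17/4)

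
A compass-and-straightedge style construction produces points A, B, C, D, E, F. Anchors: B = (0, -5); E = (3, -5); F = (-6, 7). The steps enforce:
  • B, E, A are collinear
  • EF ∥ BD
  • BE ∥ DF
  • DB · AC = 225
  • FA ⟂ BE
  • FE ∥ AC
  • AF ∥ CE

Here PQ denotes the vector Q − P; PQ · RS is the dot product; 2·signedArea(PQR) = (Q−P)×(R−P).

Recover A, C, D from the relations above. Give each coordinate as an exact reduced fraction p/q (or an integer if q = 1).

A = (-6, -5)
C = (3, -17)
D = (-9, 7)

1. A_x = -6  [B, E, A are collinear ∩ FA ⟂ BE]
2. A_y = -5  [B, E, A are collinear ∩ FA ⟂ BE]
   → A = (-6, -5)
3. C_x = 3  [AF ∥ CE ∩ FE ∥ AC]
4. C_y = -17  [AF ∥ CE ∩ FE ∥ AC]
   → C = (3, -17)
5. D_x = -9  [BE ∥ DF ∩ EF ∥ BD]
6. D_y = 7  [BE ∥ DF ∩ EF ∥ BD]
   → D = (-9, 7)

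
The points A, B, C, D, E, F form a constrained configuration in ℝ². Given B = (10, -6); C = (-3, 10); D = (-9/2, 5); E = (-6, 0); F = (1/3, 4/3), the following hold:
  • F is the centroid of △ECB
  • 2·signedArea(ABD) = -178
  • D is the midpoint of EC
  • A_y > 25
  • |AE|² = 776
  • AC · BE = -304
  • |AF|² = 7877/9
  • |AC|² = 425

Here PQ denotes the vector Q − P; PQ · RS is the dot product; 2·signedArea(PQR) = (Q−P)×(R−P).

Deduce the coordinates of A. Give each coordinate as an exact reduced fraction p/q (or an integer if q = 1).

A = (-16, 26)

1. A_x = -16  [2·signedArea(ABD) = -178 ∩ AC · BE = -304]
2. A_y = 26  [2·signedArea(ABD) = -178 ∩ AC · BE = -304]
   → A = (-16, 26)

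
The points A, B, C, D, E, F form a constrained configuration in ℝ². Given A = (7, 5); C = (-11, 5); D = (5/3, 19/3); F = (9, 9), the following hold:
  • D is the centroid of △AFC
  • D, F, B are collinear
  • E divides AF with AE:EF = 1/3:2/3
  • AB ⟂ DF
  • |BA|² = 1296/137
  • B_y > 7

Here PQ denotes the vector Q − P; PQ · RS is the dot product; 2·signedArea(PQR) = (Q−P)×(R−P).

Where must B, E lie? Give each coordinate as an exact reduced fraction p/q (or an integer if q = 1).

1. B_x = 815/137  [D, F, B are collinear ∩ AB ⟂ DF]
2. B_y = 1081/137  [D, F, B are collinear ∩ AB ⟂ DF]
   → B = (815/137, 1081/137)
3. E_x = 23/3  [E divides AF with AE:EF = 1/3:2/3]
4. E_y = 19/3  [E divides AF with AE:EF = 1/3:2/3]
   → E = (23/3, 19/3)

B = (815/137, 1081/137)
E = (23/3, 19/3)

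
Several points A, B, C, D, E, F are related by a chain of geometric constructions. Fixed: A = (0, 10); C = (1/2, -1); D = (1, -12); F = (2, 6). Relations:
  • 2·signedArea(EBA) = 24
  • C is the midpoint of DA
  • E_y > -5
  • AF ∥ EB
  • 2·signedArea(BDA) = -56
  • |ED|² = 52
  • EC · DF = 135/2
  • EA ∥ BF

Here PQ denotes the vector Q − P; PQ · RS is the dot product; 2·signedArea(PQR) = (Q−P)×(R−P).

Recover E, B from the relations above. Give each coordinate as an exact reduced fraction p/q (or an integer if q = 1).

B = (17/5, -44/5)
E = (7/5, -24/5)

1. E_x = 7/5  [line -1·x + -18·y + -85 = 0 ∩ |ED|² = 52]
2. E_y = -24/5  [line -1·x + -18·y + -85 = 0 ∩ |ED|² = 52]
   → E = (7/5, -24/5)
3. B_x = 17/5  [EA ∥ BF ∩ AF ∥ EB]
4. B_y = -44/5  [EA ∥ BF ∩ AF ∥ EB]
   → B = (17/5, -44/5)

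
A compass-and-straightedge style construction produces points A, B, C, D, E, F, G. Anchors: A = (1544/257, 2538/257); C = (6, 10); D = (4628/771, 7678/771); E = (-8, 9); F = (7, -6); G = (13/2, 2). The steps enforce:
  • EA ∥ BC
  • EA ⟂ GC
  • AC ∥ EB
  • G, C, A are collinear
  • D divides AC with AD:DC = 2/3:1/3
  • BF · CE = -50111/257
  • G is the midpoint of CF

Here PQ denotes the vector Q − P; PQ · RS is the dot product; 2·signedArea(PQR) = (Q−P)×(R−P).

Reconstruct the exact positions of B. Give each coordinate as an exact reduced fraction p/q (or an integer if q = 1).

B = (-2058/257, 2345/257)

1. B_x = -2058/257  [EA ∥ BC ∩ AC ∥ EB]
2. B_y = 2345/257  [EA ∥ BC ∩ AC ∥ EB]
   → B = (-2058/257, 2345/257)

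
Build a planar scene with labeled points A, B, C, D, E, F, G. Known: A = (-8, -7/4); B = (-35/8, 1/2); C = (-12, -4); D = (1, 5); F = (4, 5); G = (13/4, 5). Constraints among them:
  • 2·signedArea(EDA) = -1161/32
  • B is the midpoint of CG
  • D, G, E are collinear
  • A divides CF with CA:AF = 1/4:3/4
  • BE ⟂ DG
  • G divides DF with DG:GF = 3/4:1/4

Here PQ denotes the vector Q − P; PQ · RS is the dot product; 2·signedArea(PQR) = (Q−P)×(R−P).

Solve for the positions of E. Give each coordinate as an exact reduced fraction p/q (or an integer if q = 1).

E = (-35/8, 5)

1. E_x = -35/8  [D, G, E are collinear ∩ BE ⟂ DG]
2. E_y = 5  [D, G, E are collinear ∩ BE ⟂ DG]
   → E = (-35/8, 5)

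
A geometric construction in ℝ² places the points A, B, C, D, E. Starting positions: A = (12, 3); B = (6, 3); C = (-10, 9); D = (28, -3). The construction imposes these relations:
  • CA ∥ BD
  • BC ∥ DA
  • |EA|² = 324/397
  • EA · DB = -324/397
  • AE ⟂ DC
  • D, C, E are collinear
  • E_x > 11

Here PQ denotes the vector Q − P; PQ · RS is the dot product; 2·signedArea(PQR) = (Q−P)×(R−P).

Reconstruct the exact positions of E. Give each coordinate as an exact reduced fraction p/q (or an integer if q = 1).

E = (4656/397, 849/397)

1. E_x = 4656/397  [D, C, E are collinear ∩ AE ⟂ DC]
2. E_y = 849/397  [D, C, E are collinear ∩ AE ⟂ DC]
   → E = (4656/397, 849/397)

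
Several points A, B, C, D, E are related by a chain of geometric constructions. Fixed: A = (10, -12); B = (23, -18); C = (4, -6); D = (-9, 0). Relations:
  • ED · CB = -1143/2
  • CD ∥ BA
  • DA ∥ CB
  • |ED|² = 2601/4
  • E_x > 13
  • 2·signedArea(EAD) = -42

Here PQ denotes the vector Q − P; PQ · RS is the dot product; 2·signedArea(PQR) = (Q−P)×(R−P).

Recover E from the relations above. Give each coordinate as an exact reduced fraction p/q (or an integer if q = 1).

E = (27/2, -12)

1. E_x = 27/2  [2·signedArea(EAD) = -42 ∩ ED · CB = -1143/2]
2. E_y = -12  [2·signedArea(EAD) = -42 ∩ ED · CB = -1143/2]
   → E = (27/2, -12)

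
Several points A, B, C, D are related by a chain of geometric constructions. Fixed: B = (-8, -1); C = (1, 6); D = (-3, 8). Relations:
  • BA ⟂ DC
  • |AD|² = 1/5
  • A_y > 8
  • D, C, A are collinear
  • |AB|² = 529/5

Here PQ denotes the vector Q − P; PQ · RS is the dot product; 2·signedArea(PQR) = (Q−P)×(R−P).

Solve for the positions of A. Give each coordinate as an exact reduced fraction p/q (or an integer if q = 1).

A = (-17/5, 41/5)

1. A_x = -17/5  [D, C, A are collinear ∩ BA ⟂ DC]
2. A_y = 41/5  [D, C, A are collinear ∩ BA ⟂ DC]
   → A = (-17/5, 41/5)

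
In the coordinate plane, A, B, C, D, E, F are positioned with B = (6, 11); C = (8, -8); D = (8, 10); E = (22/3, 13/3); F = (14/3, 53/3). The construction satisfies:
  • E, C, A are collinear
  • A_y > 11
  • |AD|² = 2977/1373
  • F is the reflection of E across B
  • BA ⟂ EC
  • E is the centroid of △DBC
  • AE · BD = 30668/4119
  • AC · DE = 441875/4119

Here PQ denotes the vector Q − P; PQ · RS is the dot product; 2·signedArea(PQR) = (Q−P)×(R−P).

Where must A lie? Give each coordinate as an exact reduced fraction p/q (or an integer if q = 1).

A = (9570/1373, 15175/1373)

1. A_x = 9570/1373  [E, C, A are collinear ∩ BA ⟂ EC]
2. A_y = 15175/1373  [E, C, A are collinear ∩ BA ⟂ EC]
   → A = (9570/1373, 15175/1373)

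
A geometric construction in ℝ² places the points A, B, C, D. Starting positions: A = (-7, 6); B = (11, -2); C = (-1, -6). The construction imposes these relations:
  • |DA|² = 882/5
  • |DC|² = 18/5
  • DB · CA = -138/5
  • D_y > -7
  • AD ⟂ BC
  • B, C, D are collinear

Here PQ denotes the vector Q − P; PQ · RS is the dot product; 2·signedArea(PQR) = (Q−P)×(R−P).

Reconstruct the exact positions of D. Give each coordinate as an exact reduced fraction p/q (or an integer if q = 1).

D = (-14/5, -33/5)

1. D_x = -14/5  [B, C, D are collinear ∩ AD ⟂ BC]
2. D_y = -33/5  [B, C, D are collinear ∩ AD ⟂ BC]
   → D = (-14/5, -33/5)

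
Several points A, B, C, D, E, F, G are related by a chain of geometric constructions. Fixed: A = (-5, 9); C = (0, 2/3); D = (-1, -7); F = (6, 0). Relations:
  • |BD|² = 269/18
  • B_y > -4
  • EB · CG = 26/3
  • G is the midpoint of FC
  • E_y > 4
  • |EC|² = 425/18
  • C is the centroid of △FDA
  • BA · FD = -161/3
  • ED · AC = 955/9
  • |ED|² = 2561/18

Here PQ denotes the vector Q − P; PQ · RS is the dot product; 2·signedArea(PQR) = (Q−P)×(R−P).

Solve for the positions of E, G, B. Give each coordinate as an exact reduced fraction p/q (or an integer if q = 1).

B = (-1/2, -19/6)
E = (-5/2, 29/6)
G = (3, 1/3)

1. E_x = -5/2  [line -5·x + 25/3·y + -475/9 = 0 ∩ |ED|² = 2561/18]
2. E_y = 29/6  [line -5·x + 25/3·y + -475/9 = 0 ∩ |ED|² = 2561/18]
   → E = (-5/2, 29/6)
3. G_x = 3  [G is the midpoint of FC]
4. G_y = 1/3  [G is the midpoint of FC]
   → G = (3, 1/3)
5. B_x = -1/2  [EB · CG = 26/3 ∩ BA · FD = -161/3]
6. B_y = -19/6  [EB · CG = 26/3 ∩ BA · FD = -161/3]
   → B = (-1/2, -19/6)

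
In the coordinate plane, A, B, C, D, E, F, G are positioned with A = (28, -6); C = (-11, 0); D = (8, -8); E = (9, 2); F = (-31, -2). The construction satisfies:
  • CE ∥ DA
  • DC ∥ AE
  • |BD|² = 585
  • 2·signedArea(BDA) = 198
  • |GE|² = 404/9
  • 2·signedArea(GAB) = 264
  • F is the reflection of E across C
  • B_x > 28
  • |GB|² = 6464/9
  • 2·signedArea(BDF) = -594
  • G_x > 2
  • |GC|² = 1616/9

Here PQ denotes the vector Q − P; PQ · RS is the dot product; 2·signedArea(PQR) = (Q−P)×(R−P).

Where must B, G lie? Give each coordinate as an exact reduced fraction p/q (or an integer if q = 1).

B = (29, 4)
G = (7/3, 4/3)

1. B_x = 29  [2·signedArea(BDA) = 198 ∩ 2·signedArea(BDF) = -594]
2. B_y = 4  [2·signedArea(BDA) = 198 ∩ 2·signedArea(BDF) = -594]
   → B = (29, 4)
3. G_x = 7/3  [line -10·x + 1·y + 22 = 0 ∩ |GC|² = 1616/9]
4. G_y = 4/3  [line -10·x + 1·y + 22 = 0 ∩ |GC|² = 1616/9]
   → G = (7/3, 4/3)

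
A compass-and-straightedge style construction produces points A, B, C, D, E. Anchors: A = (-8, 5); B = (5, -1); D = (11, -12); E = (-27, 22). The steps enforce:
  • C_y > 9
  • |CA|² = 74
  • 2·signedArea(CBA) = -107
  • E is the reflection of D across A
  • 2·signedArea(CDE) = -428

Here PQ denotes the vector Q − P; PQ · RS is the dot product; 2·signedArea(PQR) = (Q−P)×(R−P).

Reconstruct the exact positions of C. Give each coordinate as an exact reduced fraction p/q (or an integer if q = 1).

C = (-1, 10)

1. C_x = -1  [2·signedArea(CBA) = -107 ∩ 2·signedArea(CDE) = -428]
2. C_y = 10  [2·signedArea(CBA) = -107 ∩ 2·signedArea(CDE) = -428]
   → C = (-1, 10)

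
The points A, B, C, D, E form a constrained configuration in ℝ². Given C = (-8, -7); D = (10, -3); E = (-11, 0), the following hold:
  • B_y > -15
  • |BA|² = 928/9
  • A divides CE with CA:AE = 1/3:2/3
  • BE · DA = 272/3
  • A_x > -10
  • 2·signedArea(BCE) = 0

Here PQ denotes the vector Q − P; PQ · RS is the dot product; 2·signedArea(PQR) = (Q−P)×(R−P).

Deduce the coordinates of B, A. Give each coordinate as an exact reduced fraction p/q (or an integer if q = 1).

A = (-9, -14/3)
B = (-5, -14)

1. A_x = -9  [A divides CE with CA:AE = 1/3:2/3]
2. A_y = -14/3  [A divides CE with CA:AE = 1/3:2/3]
   → A = (-9, -14/3)
3. B_x = -5  [2·signedArea(BCE) = 0 ∩ BE · DA = 272/3]
4. B_y = -14  [2·signedArea(BCE) = 0 ∩ BE · DA = 272/3]
   → B = (-5, -14)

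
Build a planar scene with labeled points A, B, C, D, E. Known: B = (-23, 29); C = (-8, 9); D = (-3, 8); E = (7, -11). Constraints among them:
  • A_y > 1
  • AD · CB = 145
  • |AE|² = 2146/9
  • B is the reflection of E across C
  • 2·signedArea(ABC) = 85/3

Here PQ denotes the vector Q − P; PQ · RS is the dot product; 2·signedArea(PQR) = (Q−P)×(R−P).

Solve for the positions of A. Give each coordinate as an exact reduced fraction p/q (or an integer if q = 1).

1. A_x = -4/3  [2·signedArea(ABC) = 85/3 ∩ AD · CB = 145]
2. A_y = 2  [2·signedArea(ABC) = 85/3 ∩ AD · CB = 145]
   → A = (-4/3, 2)

A = (-4/3, 2)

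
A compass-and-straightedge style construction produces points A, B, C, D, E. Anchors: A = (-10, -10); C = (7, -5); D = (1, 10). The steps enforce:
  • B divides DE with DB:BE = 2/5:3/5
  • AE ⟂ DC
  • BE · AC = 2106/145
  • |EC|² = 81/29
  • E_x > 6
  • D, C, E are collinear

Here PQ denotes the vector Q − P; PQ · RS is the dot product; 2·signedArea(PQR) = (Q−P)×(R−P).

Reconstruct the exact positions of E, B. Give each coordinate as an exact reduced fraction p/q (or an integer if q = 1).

1. E_x = 185/29  [D, C, E are collinear ∩ AE ⟂ DC]
2. E_y = -100/29  [D, C, E are collinear ∩ AE ⟂ DC]
   → E = (185/29, -100/29)
3. B_x = 457/145  [B divides DE with DB:BE = 2/5:3/5]
4. B_y = 134/29  [B divides DE with DB:BE = 2/5:3/5]
   → B = (457/145, 134/29)

B = (457/145, 134/29)
E = (185/29, -100/29)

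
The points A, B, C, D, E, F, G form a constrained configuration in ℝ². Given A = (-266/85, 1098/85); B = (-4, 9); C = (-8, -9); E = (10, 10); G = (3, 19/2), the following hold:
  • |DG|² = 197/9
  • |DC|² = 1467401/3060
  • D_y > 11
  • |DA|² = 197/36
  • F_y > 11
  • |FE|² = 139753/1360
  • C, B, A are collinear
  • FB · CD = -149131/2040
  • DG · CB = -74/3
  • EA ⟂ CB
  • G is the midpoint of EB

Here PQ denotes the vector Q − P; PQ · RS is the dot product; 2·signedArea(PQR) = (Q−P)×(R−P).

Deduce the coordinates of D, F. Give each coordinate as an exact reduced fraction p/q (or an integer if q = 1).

1. D_x = -277/255  [line -4·x + -18·y + 623/3 = 0 ∩ |DG|² = 197/9]
2. D_y = 6007/510  [line -4·x + -18·y + 623/3 = 0 ∩ |DG|² = 197/9]
   → D = (-277/255, 6007/510)
3. F_x = -11/170  [line -1763/255·x + -10597/510·y + 158069/680 = 0 ∩ |FE|² = 139753/1360]
4. F_y = 3811/340  [line -1763/255·x + -10597/510·y + 158069/680 = 0 ∩ |FE|² = 139753/1360]
   → F = (-11/170, 3811/340)

D = (-277/255, 6007/510)
F = (-11/170, 3811/340)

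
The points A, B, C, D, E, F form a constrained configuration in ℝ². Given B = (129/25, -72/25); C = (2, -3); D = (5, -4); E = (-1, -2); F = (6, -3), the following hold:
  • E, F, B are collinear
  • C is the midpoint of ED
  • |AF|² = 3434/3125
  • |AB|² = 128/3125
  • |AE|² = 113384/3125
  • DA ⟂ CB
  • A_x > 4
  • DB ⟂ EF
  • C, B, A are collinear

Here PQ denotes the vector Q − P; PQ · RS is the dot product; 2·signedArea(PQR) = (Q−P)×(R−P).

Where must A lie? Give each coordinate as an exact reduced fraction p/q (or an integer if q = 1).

A = (15493/3125, -9024/3125)

1. A_x = 15493/3125  [C, B, A are collinear ∩ DA ⟂ CB]
2. A_y = -9024/3125  [C, B, A are collinear ∩ DA ⟂ CB]
   → A = (15493/3125, -9024/3125)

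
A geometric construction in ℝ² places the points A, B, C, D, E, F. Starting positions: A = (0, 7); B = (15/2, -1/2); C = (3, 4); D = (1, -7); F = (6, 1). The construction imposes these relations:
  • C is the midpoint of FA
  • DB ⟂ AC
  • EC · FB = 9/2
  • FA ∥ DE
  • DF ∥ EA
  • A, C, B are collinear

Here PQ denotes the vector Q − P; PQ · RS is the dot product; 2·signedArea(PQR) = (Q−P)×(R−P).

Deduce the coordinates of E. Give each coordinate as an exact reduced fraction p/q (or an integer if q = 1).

E = (-5, -1)

1. E_x = -5  [DF ∥ EA ∩ FA ∥ DE]
2. E_y = -1  [DF ∥ EA ∩ FA ∥ DE]
   → E = (-5, -1)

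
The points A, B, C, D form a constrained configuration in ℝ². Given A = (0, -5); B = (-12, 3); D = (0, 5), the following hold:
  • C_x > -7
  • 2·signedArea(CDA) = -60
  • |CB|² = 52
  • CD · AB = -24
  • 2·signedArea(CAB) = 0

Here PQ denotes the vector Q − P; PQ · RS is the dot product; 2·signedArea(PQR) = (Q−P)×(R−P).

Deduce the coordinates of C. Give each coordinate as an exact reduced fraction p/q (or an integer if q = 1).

1. C_x = -6  [2·signedArea(CAB) = 0 ∩ CD · AB = -24]
2. C_y = -1  [2·signedArea(CAB) = 0 ∩ CD · AB = -24]
   → C = (-6, -1)

C = (-6, -1)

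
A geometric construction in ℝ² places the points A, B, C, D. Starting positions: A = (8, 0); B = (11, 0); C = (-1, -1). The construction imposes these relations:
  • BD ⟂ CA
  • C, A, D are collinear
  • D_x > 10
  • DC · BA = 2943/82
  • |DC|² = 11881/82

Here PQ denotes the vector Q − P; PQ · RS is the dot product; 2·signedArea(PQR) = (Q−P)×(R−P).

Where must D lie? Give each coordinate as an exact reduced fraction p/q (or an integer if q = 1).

D = (899/82, 27/82)

1. D_x = 899/82  [C, A, D are collinear ∩ BD ⟂ CA]
2. D_y = 27/82  [C, A, D are collinear ∩ BD ⟂ CA]
   → D = (899/82, 27/82)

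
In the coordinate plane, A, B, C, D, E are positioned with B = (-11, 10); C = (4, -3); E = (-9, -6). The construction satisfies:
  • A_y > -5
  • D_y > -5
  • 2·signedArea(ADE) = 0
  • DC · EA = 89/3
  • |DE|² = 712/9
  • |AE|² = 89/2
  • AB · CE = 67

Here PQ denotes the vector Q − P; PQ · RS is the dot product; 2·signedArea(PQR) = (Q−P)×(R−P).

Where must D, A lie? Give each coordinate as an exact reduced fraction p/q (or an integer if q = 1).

1. A_x = -5/2  [line 13·x + 3·y + 46 = 0 ∩ |AE|² = 89/2]
2. A_y = -9/2  [line 13·x + 3·y + 46 = 0 ∩ |AE|² = 89/2]
   → A = (-5/2, -9/2)
3. D_x = -1/3  [DC · EA = 89/3 ∩ 2·signedArea(ADE) = 0]
4. D_y = -4  [DC · EA = 89/3 ∩ 2·signedArea(ADE) = 0]
   → D = (-1/3, -4)

A = (-5/2, -9/2)
D = (-1/3, -4)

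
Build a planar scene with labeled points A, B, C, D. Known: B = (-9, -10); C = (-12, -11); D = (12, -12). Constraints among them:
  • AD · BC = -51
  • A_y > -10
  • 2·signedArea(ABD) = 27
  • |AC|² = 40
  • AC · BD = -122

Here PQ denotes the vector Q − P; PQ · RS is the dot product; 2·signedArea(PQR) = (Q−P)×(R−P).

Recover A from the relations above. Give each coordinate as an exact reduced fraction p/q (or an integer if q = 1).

A = (-6, -9)

1. A_x = -6  [AD · BC = -51 ∩ 2·signedArea(ABD) = 27]
2. A_y = -9  [AD · BC = -51 ∩ 2·signedArea(ABD) = 27]
   → A = (-6, -9)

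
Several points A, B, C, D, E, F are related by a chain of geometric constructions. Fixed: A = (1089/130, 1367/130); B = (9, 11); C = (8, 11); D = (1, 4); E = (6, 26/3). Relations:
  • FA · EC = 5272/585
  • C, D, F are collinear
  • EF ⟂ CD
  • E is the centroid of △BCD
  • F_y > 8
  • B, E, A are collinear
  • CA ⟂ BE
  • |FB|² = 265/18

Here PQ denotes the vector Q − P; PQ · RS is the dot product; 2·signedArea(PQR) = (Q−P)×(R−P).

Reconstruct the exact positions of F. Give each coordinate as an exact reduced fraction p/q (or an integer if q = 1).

1. F_x = 35/6  [C, D, F are collinear ∩ EF ⟂ CD]
2. F_y = 53/6  [C, D, F are collinear ∩ EF ⟂ CD]
   → F = (35/6, 53/6)

F = (35/6, 53/6)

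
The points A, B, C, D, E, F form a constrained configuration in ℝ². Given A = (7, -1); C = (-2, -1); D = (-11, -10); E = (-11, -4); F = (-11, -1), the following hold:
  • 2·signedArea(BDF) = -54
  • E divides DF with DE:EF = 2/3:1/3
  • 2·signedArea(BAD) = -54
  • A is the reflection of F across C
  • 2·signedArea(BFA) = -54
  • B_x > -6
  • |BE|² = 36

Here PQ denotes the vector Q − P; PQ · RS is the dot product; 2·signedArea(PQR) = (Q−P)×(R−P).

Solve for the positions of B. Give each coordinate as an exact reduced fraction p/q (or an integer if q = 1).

1. B_x = -5  [2·signedArea(BFA) = -54 ∩ 2·signedArea(BDF) = -54]
2. B_y = -4  [2·signedArea(BFA) = -54 ∩ 2·signedArea(BDF) = -54]
   → B = (-5, -4)

B = (-5, -4)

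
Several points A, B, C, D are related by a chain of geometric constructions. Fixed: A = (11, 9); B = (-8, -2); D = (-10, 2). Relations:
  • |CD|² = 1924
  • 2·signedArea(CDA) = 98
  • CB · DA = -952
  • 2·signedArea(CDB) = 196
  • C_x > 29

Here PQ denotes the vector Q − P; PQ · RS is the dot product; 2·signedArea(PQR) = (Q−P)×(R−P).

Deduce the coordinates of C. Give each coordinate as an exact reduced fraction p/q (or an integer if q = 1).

1. C_x = 30  [2·signedArea(CDB) = 196 ∩ 2·signedArea(CDA) = 98]
2. C_y = 20  [2·signedArea(CDB) = 196 ∩ 2·signedArea(CDA) = 98]
   → C = (30, 20)

C = (30, 20)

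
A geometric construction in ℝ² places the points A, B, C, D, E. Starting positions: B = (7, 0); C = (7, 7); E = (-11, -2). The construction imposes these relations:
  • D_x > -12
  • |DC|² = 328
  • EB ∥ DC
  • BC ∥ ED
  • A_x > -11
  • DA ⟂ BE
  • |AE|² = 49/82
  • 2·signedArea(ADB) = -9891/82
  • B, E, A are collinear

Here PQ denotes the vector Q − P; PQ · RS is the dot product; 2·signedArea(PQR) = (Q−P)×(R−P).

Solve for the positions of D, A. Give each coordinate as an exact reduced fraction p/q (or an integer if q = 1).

A = (-839/82, -157/82)
D = (-11, 5)

1. D_x = -11  [EB ∥ DC ∩ BC ∥ ED]
2. D_y = 5  [EB ∥ DC ∩ BC ∥ ED]
   → D = (-11, 5)
3. A_x = -839/82  [B, E, A are collinear ∩ DA ⟂ BE]
4. A_y = -157/82  [B, E, A are collinear ∩ DA ⟂ BE]
   → A = (-839/82, -157/82)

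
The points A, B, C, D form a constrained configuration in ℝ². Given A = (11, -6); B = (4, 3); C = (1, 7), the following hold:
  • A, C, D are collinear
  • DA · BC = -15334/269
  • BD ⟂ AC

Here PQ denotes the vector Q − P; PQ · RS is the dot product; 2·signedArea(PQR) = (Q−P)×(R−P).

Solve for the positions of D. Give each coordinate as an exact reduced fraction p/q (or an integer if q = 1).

D = (1089/269, 817/269)

1. D_x = 1089/269  [A, C, D are collinear ∩ BD ⟂ AC]
2. D_y = 817/269  [A, C, D are collinear ∩ BD ⟂ AC]
   → D = (1089/269, 817/269)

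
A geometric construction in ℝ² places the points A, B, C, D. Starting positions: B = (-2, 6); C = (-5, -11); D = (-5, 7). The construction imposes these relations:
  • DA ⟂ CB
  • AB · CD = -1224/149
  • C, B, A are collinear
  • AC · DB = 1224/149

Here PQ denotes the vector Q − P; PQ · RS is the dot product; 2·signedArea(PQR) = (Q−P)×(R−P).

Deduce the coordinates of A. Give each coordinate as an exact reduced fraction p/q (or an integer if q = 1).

1. A_x = -286/149  [C, B, A are collinear ∩ DA ⟂ CB]
2. A_y = 962/149  [C, B, A are collinear ∩ DA ⟂ CB]
   → A = (-286/149, 962/149)

A = (-286/149, 962/149)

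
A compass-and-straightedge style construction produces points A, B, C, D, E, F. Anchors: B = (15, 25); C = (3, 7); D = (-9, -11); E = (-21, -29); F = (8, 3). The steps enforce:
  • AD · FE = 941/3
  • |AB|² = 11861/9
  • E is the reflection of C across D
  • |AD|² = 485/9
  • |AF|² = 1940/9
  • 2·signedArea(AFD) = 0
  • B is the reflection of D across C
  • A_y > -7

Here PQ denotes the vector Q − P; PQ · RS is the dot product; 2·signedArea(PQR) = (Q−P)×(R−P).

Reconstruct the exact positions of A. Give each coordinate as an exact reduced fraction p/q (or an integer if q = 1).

1. A_x = -10/3  [2·signedArea(AFD) = 0 ∩ AD · FE = 941/3]
2. A_y = -19/3  [2·signedArea(AFD) = 0 ∩ AD · FE = 941/3]
   → A = (-10/3, -19/3)

A = (-10/3, -19/3)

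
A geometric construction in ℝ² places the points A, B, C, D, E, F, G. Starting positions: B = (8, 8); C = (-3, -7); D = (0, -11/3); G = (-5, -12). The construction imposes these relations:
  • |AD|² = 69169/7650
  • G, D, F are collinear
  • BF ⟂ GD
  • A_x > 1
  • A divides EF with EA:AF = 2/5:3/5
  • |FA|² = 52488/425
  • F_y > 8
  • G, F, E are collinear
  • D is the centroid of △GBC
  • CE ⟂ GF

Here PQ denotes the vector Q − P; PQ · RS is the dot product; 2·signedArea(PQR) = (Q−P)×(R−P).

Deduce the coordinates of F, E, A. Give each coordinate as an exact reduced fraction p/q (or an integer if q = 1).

A = (263/170, -37/34)
E = (-77/34, -253/34)
F = (247/34, 287/34)

1. F_x = 247/34  [G, D, F are collinear ∩ BF ⟂ GD]
2. F_y = 287/34  [G, D, F are collinear ∩ BF ⟂ GD]
   → F = (247/34, 287/34)
3. E_x = -77/34  [G, F, E are collinear ∩ CE ⟂ GF]
4. E_y = -253/34  [G, F, E are collinear ∩ CE ⟂ GF]
   → E = (-77/34, -253/34)
5. A_x = 263/170  [A divides EF with EA:AF = 2/5:3/5]
6. A_y = -37/34  [A divides EF with EA:AF = 2/5:3/5]
   → A = (263/170, -37/34)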